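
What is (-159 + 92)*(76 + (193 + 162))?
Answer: -28877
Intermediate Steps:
(-159 + 92)*(76 + (193 + 162)) = -67*(76 + 355) = -67*431 = -28877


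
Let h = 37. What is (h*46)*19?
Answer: 32338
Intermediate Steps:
(h*46)*19 = (37*46)*19 = 1702*19 = 32338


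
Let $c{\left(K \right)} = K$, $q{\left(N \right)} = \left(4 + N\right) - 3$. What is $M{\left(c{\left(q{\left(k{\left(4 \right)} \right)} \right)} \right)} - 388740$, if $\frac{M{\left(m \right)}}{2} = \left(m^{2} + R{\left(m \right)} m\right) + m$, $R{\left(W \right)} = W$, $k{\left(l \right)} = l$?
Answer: $-388630$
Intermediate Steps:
$q{\left(N \right)} = 1 + N$
$M{\left(m \right)} = 2 m + 4 m^{2}$ ($M{\left(m \right)} = 2 \left(\left(m^{2} + m m\right) + m\right) = 2 \left(\left(m^{2} + m^{2}\right) + m\right) = 2 \left(2 m^{2} + m\right) = 2 \left(m + 2 m^{2}\right) = 2 m + 4 m^{2}$)
$M{\left(c{\left(q{\left(k{\left(4 \right)} \right)} \right)} \right)} - 388740 = 2 \left(1 + 4\right) \left(1 + 2 \left(1 + 4\right)\right) - 388740 = 2 \cdot 5 \left(1 + 2 \cdot 5\right) - 388740 = 2 \cdot 5 \left(1 + 10\right) - 388740 = 2 \cdot 5 \cdot 11 - 388740 = 110 - 388740 = -388630$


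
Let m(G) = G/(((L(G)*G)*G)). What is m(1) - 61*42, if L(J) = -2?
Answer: -5125/2 ≈ -2562.5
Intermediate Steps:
m(G) = -1/(2*G) (m(G) = G/(((-2*G)*G)) = G/((-2*G²)) = G*(-1/(2*G²)) = -1/(2*G))
m(1) - 61*42 = -½/1 - 61*42 = -½*1 - 2562 = -½ - 2562 = -5125/2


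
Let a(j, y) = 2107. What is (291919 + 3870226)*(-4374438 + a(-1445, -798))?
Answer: -18198275609995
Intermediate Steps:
(291919 + 3870226)*(-4374438 + a(-1445, -798)) = (291919 + 3870226)*(-4374438 + 2107) = 4162145*(-4372331) = -18198275609995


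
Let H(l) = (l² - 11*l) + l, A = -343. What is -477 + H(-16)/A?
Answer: -164027/343 ≈ -478.21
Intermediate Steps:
H(l) = l² - 10*l
-477 + H(-16)/A = -477 - 16*(-10 - 16)/(-343) = -477 - 16*(-26)*(-1/343) = -477 + 416*(-1/343) = -477 - 416/343 = -164027/343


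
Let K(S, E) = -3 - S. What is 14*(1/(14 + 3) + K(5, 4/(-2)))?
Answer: -1890/17 ≈ -111.18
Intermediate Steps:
14*(1/(14 + 3) + K(5, 4/(-2))) = 14*(1/(14 + 3) + (-3 - 1*5)) = 14*(1/17 + (-3 - 5)) = 14*(1/17 - 8) = 14*(-135/17) = -1890/17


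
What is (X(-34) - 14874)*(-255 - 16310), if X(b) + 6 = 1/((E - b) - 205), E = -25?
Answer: 48311507765/196 ≈ 2.4649e+8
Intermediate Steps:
X(b) = -6 + 1/(-230 - b) (X(b) = -6 + 1/((-25 - b) - 205) = -6 + 1/(-230 - b))
(X(-34) - 14874)*(-255 - 16310) = ((-1381 - 6*(-34))/(230 - 34) - 14874)*(-255 - 16310) = ((-1381 + 204)/196 - 14874)*(-16565) = ((1/196)*(-1177) - 14874)*(-16565) = (-1177/196 - 14874)*(-16565) = -2916481/196*(-16565) = 48311507765/196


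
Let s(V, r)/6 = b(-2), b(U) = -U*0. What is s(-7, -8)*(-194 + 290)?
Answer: 0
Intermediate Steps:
b(U) = 0
s(V, r) = 0 (s(V, r) = 6*0 = 0)
s(-7, -8)*(-194 + 290) = 0*(-194 + 290) = 0*96 = 0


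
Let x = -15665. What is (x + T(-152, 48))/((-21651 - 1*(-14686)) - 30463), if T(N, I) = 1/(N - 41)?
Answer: 503891/1203934 ≈ 0.41854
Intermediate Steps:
T(N, I) = 1/(-41 + N)
(x + T(-152, 48))/((-21651 - 1*(-14686)) - 30463) = (-15665 + 1/(-41 - 152))/((-21651 - 1*(-14686)) - 30463) = (-15665 + 1/(-193))/((-21651 + 14686) - 30463) = (-15665 - 1/193)/(-6965 - 30463) = -3023346/193/(-37428) = -3023346/193*(-1/37428) = 503891/1203934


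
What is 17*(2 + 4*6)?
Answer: 442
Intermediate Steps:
17*(2 + 4*6) = 17*(2 + 24) = 17*26 = 442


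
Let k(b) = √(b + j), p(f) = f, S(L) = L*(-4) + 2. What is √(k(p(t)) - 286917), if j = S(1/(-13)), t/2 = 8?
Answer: √(-48488973 + 13*√3094)/13 ≈ 535.64*I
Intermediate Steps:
t = 16 (t = 2*8 = 16)
S(L) = 2 - 4*L (S(L) = -4*L + 2 = 2 - 4*L)
j = 30/13 (j = 2 - 4/(-13) = 2 - 4*(-1/13) = 2 + 4/13 = 30/13 ≈ 2.3077)
k(b) = √(30/13 + b) (k(b) = √(b + 30/13) = √(30/13 + b))
√(k(p(t)) - 286917) = √(√(390 + 169*16)/13 - 286917) = √(√(390 + 2704)/13 - 286917) = √(√3094/13 - 286917) = √(-286917 + √3094/13)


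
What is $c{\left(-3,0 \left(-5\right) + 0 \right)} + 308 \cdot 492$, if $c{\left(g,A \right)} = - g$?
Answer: $151539$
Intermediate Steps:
$c{\left(-3,0 \left(-5\right) + 0 \right)} + 308 \cdot 492 = \left(-1\right) \left(-3\right) + 308 \cdot 492 = 3 + 151536 = 151539$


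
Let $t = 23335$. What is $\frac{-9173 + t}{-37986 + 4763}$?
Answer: $- \frac{14162}{33223} \approx -0.42627$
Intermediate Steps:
$\frac{-9173 + t}{-37986 + 4763} = \frac{-9173 + 23335}{-37986 + 4763} = \frac{14162}{-33223} = 14162 \left(- \frac{1}{33223}\right) = - \frac{14162}{33223}$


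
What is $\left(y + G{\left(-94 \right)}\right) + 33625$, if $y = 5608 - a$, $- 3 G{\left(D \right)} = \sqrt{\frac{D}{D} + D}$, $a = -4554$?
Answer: $43787 - \frac{i \sqrt{93}}{3} \approx 43787.0 - 3.2146 i$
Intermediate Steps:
$G{\left(D \right)} = - \frac{\sqrt{1 + D}}{3}$ ($G{\left(D \right)} = - \frac{\sqrt{\frac{D}{D} + D}}{3} = - \frac{\sqrt{1 + D}}{3}$)
$y = 10162$ ($y = 5608 - -4554 = 5608 + 4554 = 10162$)
$\left(y + G{\left(-94 \right)}\right) + 33625 = \left(10162 - \frac{\sqrt{1 - 94}}{3}\right) + 33625 = \left(10162 - \frac{\sqrt{-93}}{3}\right) + 33625 = \left(10162 - \frac{i \sqrt{93}}{3}\right) + 33625 = 43787 - \frac{i \sqrt{93}}{3}$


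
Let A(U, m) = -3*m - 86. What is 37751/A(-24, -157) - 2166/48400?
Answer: 2371837/24200 ≈ 98.010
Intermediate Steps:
A(U, m) = -86 - 3*m
37751/A(-24, -157) - 2166/48400 = 37751/(-86 - 3*(-157)) - 2166/48400 = 37751/(-86 + 471) - 2166*1/48400 = 37751/385 - 1083/24200 = 37751*(1/385) - 1083/24200 = 5393/55 - 1083/24200 = 2371837/24200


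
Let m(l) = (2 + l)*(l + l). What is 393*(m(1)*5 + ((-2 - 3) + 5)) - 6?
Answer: 11784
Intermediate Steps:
m(l) = 2*l*(2 + l) (m(l) = (2 + l)*(2*l) = 2*l*(2 + l))
393*(m(1)*5 + ((-2 - 3) + 5)) - 6 = 393*((2*1*(2 + 1))*5 + ((-2 - 3) + 5)) - 6 = 393*((2*1*3)*5 + (-5 + 5)) - 6 = 393*(6*5 + 0) - 6 = 393*(30 + 0) - 6 = 393*30 - 6 = 11790 - 6 = 11784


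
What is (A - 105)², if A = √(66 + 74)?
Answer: 11165 - 420*√35 ≈ 8680.3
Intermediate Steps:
A = 2*√35 (A = √140 = 2*√35 ≈ 11.832)
(A - 105)² = (2*√35 - 105)² = (-105 + 2*√35)²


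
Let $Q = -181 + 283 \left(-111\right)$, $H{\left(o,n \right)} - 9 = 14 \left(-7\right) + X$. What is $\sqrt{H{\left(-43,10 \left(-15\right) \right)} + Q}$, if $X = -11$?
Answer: $i \sqrt{31694} \approx 178.03 i$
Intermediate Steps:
$H{\left(o,n \right)} = -100$ ($H{\left(o,n \right)} = 9 + \left(14 \left(-7\right) - 11\right) = 9 - 109 = -100$)
$Q = -31594$ ($Q = -181 - 31413 = -31594$)
$\sqrt{H{\left(-43,10 \left(-15\right) \right)} + Q} = \sqrt{-100 - 31594} = \sqrt{-31694} = i \sqrt{31694}$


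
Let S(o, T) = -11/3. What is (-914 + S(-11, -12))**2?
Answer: 7579009/9 ≈ 8.4211e+5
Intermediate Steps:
S(o, T) = -11/3 (S(o, T) = -11*1/3 = -11/3)
(-914 + S(-11, -12))**2 = (-914 - 11/3)**2 = (-2753/3)**2 = 7579009/9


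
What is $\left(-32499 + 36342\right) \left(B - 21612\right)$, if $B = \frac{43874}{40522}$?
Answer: $- \frac{1682691349185}{20261} \approx -8.3051 \cdot 10^{7}$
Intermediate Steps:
$B = \frac{21937}{20261}$ ($B = 43874 \cdot \frac{1}{40522} = \frac{21937}{20261} \approx 1.0827$)
$\left(-32499 + 36342\right) \left(B - 21612\right) = \left(-32499 + 36342\right) \left(\frac{21937}{20261} - 21612\right) = 3843 \left(- \frac{437858795}{20261}\right) = - \frac{1682691349185}{20261}$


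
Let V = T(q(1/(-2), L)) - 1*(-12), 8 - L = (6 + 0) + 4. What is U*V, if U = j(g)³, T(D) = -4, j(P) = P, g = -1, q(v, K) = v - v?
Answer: -8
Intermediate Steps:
L = -2 (L = 8 - ((6 + 0) + 4) = 8 - (6 + 4) = 8 - 1*10 = 8 - 10 = -2)
q(v, K) = 0
V = 8 (V = -4 - 1*(-12) = -4 + 12 = 8)
U = -1 (U = (-1)³ = -1)
U*V = -1*8 = -8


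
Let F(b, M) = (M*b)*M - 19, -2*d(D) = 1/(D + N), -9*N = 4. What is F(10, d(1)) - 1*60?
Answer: -709/10 ≈ -70.900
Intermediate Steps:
N = -4/9 (N = -⅑*4 = -4/9 ≈ -0.44444)
d(D) = -1/(2*(-4/9 + D)) (d(D) = -1/(2*(D - 4/9)) = -1/(2*(-4/9 + D)))
F(b, M) = -19 + b*M² (F(b, M) = b*M² - 19 = -19 + b*M²)
F(10, d(1)) - 1*60 = (-19 + 10*(-9/(-8 + 18*1))²) - 1*60 = (-19 + 10*(-9/(-8 + 18))²) - 60 = (-19 + 10*(-9/10)²) - 60 = (-19 + 10*(81/100)) - 60 = (-19 + 81/10) - 60 = -109/10 - 60 = -709/10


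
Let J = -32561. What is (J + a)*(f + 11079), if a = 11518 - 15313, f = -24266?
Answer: 479426572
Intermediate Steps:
a = -3795
(J + a)*(f + 11079) = (-32561 - 3795)*(-24266 + 11079) = -36356*(-13187) = 479426572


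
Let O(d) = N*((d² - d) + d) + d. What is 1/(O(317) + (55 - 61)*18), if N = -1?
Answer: -1/100280 ≈ -9.9721e-6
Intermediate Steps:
O(d) = d - d² (O(d) = -((d² - d) + d) + d = -d² + d = d - d²)
1/(O(317) + (55 - 61)*18) = 1/(317*(1 - 1*317) + (55 - 61)*18) = 1/(317*(1 - 317) - 6*18) = 1/(317*(-316) - 108) = 1/(-100172 - 108) = 1/(-100280) = -1/100280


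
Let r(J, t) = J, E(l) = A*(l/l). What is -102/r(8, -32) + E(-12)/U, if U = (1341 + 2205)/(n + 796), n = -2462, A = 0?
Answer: -51/4 ≈ -12.750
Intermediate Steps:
E(l) = 0 (E(l) = 0*(l/l) = 0*1 = 0)
U = -1773/833 (U = (1341 + 2205)/(-2462 + 796) = 3546/(-1666) = 3546*(-1/1666) = -1773/833 ≈ -2.1285)
-102/r(8, -32) + E(-12)/U = -102/8 + 0/(-1773/833) = -102*⅛ + 0*(-833/1773) = -51/4 + 0 = -51/4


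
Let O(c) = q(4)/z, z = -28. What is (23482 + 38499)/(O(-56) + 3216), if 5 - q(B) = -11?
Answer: 433867/22508 ≈ 19.276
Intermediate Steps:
q(B) = 16 (q(B) = 5 - 1*(-11) = 5 + 11 = 16)
O(c) = -4/7 (O(c) = 16/(-28) = 16*(-1/28) = -4/7)
(23482 + 38499)/(O(-56) + 3216) = (23482 + 38499)/(-4/7 + 3216) = 61981/(22508/7) = 61981*(7/22508) = 433867/22508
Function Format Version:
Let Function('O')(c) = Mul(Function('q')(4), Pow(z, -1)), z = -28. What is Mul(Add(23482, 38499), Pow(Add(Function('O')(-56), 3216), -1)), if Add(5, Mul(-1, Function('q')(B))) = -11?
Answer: Rational(433867, 22508) ≈ 19.276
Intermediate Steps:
Function('q')(B) = 16 (Function('q')(B) = Add(5, Mul(-1, -11)) = Add(5, 11) = 16)
Function('O')(c) = Rational(-4, 7) (Function('O')(c) = Mul(16, Pow(-28, -1)) = Mul(16, Rational(-1, 28)) = Rational(-4, 7))
Mul(Add(23482, 38499), Pow(Add(Function('O')(-56), 3216), -1)) = Mul(Add(23482, 38499), Pow(Add(Rational(-4, 7), 3216), -1)) = Mul(61981, Pow(Rational(22508, 7), -1)) = Mul(61981, Rational(7, 22508)) = Rational(433867, 22508)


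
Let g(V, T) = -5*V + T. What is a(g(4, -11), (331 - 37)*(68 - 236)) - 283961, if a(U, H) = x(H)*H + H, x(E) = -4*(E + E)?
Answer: -19516890665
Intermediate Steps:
g(V, T) = T - 5*V
x(E) = -8*E
a(U, H) = H - 8*H² (a(U, H) = (-8*H)*H + H = -8*H² + H = H - 8*H²)
a(g(4, -11), (331 - 37)*(68 - 236)) - 283961 = ((331 - 37)*(68 - 236))*(1 - 8*(331 - 37)*(68 - 236)) - 283961 = (294*(-168))*(1 - 2352*(-168)) - 283961 = -49392*(1 - 8*(-49392)) - 283961 = -49392*(1 + 395136) - 283961 = -49392*395137 - 283961 = -19516606704 - 283961 = -19516890665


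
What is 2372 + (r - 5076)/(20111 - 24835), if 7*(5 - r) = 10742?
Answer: 78483535/33068 ≈ 2373.4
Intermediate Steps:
r = -10707/7 (r = 5 - 1/7*10742 = 5 - 10742/7 = -10707/7 ≈ -1529.6)
2372 + (r - 5076)/(20111 - 24835) = 2372 + (-10707/7 - 5076)/(20111 - 24835) = 2372 - 46239/7/(-4724) = 2372 - 46239/7*(-1/4724) = 2372 + 46239/33068 = 78483535/33068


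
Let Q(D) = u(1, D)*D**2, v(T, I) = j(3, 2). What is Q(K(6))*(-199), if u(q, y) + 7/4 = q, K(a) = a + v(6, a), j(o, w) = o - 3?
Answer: 5373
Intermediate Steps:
j(o, w) = -3 + o
v(T, I) = 0 (v(T, I) = -3 + 3 = 0)
K(a) = a (K(a) = a + 0 = a)
u(q, y) = -7/4 + q
Q(D) = -3*D**2/4 (Q(D) = (-7/4 + 1)*D**2 = -3*D**2/4)
Q(K(6))*(-199) = -3/4*6**2*(-199) = -3/4*36*(-199) = -27*(-199) = 5373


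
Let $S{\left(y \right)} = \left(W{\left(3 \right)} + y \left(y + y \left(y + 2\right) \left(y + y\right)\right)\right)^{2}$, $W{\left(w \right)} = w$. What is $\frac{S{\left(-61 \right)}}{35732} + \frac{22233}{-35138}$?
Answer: $\frac{6303486566049788789}{313887754} \approx 2.0082 \cdot 10^{10}$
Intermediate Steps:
$S{\left(y \right)} = \left(3 + y \left(y + 2 y^{2} \left(2 + y\right)\right)\right)^{2}$ ($S{\left(y \right)} = \left(3 + y \left(y + y \left(y + 2\right) \left(y + y\right)\right)\right)^{2} = \left(3 + y \left(y + y \left(2 + y\right) 2 y\right)\right)^{2} = \left(3 + y \left(y + y 2 y \left(2 + y\right)\right)\right)^{2} = \left(3 + y \left(y + 2 y^{2} \left(2 + y\right)\right)\right)^{2}$)
$\frac{S{\left(-61 \right)}}{35732} + \frac{22233}{-35138} = \frac{\left(3 + \left(-61\right)^{2} + 2 \left(-61\right)^{4} + 4 \left(-61\right)^{3}\right)^{2}}{35732} + \frac{22233}{-35138} = \left(3 + 3721 + 2 \cdot 13845841 + 4 \left(-226981\right)\right)^{2} \cdot \frac{1}{35732} + 22233 \left(- \frac{1}{35138}\right) = \left(3 + 3721 + 27691682 - 907924\right)^{2} \cdot \frac{1}{35732} - \frac{22233}{35138} = 26787482^{2} \cdot \frac{1}{35732} - \frac{22233}{35138} = 717569191900324 \cdot \frac{1}{35732} - \frac{22233}{35138} = \frac{179392297975081}{8933} - \frac{22233}{35138} = \frac{6303486566049788789}{313887754}$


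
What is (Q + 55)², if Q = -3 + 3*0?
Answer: 2704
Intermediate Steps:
Q = -3 (Q = -3 + 0 = -3)
(Q + 55)² = (-3 + 55)² = 52² = 2704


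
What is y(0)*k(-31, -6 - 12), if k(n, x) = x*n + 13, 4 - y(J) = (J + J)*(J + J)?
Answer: 2284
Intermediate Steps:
y(J) = 4 - 4*J² (y(J) = 4 - (J + J)*(J + J) = 4 - 2*J*2*J = 4 - 4*J²)
k(n, x) = 13 + n*x (k(n, x) = n*x + 13 = 13 + n*x)
y(0)*k(-31, -6 - 12) = (4 - 4*0²)*(13 - 31*(-6 - 12)) = (4 - 4*0)*(13 - 31*(-18)) = (4 + 0)*(13 + 558) = 4*571 = 2284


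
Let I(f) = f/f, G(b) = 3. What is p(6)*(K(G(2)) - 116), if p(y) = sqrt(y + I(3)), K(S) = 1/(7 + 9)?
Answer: -1855*sqrt(7)/16 ≈ -306.74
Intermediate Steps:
K(S) = 1/16
I(f) = 1
p(y) = sqrt(1 + y) (p(y) = sqrt(y + 1) = sqrt(1 + y))
p(6)*(K(G(2)) - 116) = sqrt(1 + 6)*(1/16 - 116) = sqrt(7)*(-1855/16) = -1855*sqrt(7)/16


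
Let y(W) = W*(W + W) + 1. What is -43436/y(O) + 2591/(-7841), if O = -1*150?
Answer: -457179267/352852841 ≈ -1.2957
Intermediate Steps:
O = -150
y(W) = 1 + 2*W² (y(W) = W*(2*W) + 1 = 2*W² + 1 = 1 + 2*W²)
-43436/y(O) + 2591/(-7841) = -43436/(1 + 2*(-150)²) + 2591/(-7841) = -43436/(1 + 2*22500) + 2591*(-1/7841) = -43436/(1 + 45000) - 2591/7841 = -43436/45001 - 2591/7841 = -457179267/352852841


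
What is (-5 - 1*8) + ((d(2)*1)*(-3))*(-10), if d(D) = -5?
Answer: -163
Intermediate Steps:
(-5 - 1*8) + ((d(2)*1)*(-3))*(-10) = (-5 - 1*8) + (-5*1*(-3))*(-10) = (-5 - 8) - 5*(-3)*(-10) = -13 + 15*(-10) = -13 - 150 = -163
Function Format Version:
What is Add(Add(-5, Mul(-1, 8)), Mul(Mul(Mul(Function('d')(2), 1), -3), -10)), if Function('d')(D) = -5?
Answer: -163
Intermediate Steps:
Add(Add(-5, Mul(-1, 8)), Mul(Mul(Mul(Function('d')(2), 1), -3), -10)) = Add(Add(-5, Mul(-1, 8)), Mul(Mul(Mul(-5, 1), -3), -10)) = Add(Add(-5, -8), Mul(Mul(-5, -3), -10)) = Add(-13, Mul(15, -10)) = Add(-13, -150) = -163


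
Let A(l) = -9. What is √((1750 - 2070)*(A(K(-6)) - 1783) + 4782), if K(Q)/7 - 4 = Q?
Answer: √578222 ≈ 760.41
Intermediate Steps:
K(Q) = 28 + 7*Q
√((1750 - 2070)*(A(K(-6)) - 1783) + 4782) = √((1750 - 2070)*(-9 - 1783) + 4782) = √(-320*(-1792) + 4782) = √(573440 + 4782) = √578222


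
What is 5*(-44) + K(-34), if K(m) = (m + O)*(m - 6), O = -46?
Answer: 2980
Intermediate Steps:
K(m) = (-46 + m)*(-6 + m) (K(m) = (m - 46)*(m - 6) = (-46 + m)*(-6 + m))
5*(-44) + K(-34) = 5*(-44) + (276 + (-34)**2 - 52*(-34)) = -220 + (276 + 1156 + 1768) = -220 + 3200 = 2980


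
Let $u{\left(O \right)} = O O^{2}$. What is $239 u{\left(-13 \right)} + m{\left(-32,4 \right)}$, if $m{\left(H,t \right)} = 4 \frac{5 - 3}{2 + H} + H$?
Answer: $- \frac{7876729}{15} \approx -5.2512 \cdot 10^{5}$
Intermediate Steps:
$m{\left(H,t \right)} = H + \frac{8}{2 + H}$ ($m{\left(H,t \right)} = 4 \frac{2}{2 + H} + H = \frac{8}{2 + H} + H = H + \frac{8}{2 + H}$)
$u{\left(O \right)} = O^{3}$
$239 u{\left(-13 \right)} + m{\left(-32,4 \right)} = 239 \left(-13\right)^{3} + \frac{8 + \left(-32\right)^{2} + 2 \left(-32\right)}{2 - 32} = 239 \left(-2197\right) + \frac{8 + 1024 - 64}{-30} = -525083 - \frac{484}{15} = - \frac{7876729}{15}$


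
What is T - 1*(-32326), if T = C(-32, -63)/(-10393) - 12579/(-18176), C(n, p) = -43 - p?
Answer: 6106614178795/188903168 ≈ 32327.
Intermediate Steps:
T = 130370027/188903168 (T = (-43 - 1*(-63))/(-10393) - 12579/(-18176) = (-43 + 63)*(-1/10393) - 12579*(-1/18176) = 20*(-1/10393) + 12579/18176 = -20/10393 + 12579/18176 = 130370027/188903168 ≈ 0.69014)
T - 1*(-32326) = 130370027/188903168 - 1*(-32326) = 130370027/188903168 + 32326 = 6106614178795/188903168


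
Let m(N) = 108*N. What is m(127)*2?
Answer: 27432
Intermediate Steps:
m(127)*2 = (108*127)*2 = 13716*2 = 27432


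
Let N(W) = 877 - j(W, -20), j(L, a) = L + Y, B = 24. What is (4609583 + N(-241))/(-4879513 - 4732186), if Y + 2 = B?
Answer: -4610679/9611699 ≈ -0.47969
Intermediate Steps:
Y = 22 (Y = -2 + 24 = 22)
j(L, a) = 22 + L (j(L, a) = L + 22 = 22 + L)
N(W) = 855 - W (N(W) = 877 - (22 + W) = 877 + (-22 - W) = 855 - W)
(4609583 + N(-241))/(-4879513 - 4732186) = (4609583 + (855 - 1*(-241)))/(-4879513 - 4732186) = (4609583 + (855 + 241))/(-9611699) = (4609583 + 1096)*(-1/9611699) = 4610679*(-1/9611699) = -4610679/9611699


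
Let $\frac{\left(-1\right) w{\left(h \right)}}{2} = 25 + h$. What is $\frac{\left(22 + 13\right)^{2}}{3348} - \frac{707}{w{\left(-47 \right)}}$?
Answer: $- \frac{144571}{9207} \approx -15.702$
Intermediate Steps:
$w{\left(h \right)} = -50 - 2 h$ ($w{\left(h \right)} = - 2 \left(25 + h\right) = -50 - 2 h$)
$\frac{\left(22 + 13\right)^{2}}{3348} - \frac{707}{w{\left(-47 \right)}} = \frac{\left(22 + 13\right)^{2}}{3348} - \frac{707}{-50 - -94} = 35^{2} \cdot \frac{1}{3348} - \frac{707}{-50 + 94} = 1225 \cdot \frac{1}{3348} - \frac{707}{44} = \frac{1225}{3348} - \frac{707}{44} = - \frac{144571}{9207}$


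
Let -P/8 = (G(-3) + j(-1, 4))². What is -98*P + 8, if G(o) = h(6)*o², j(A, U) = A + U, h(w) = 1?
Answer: 112904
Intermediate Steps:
G(o) = o² (G(o) = 1*o² = o²)
P = -1152 (P = -8*((-3)² + (-1 + 4))² = -8*(9 + 3)² = -8*12² = -8*144 = -1152)
-98*P + 8 = -98*(-1152) + 8 = 112896 + 8 = 112904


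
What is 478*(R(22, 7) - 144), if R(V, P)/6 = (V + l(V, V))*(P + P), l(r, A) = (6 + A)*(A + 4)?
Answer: 30045168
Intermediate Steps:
l(r, A) = (4 + A)*(6 + A) (l(r, A) = (6 + A)*(4 + A) = (4 + A)*(6 + A))
R(V, P) = 12*P*(24 + V² + 11*V) (R(V, P) = 6*((V + (24 + V² + 10*V))*(P + P)) = 6*((24 + V² + 11*V)*(2*P)) = 6*(2*P*(24 + V² + 11*V)) = 12*P*(24 + V² + 11*V))
478*(R(22, 7) - 144) = 478*(12*7*(24 + 22² + 11*22) - 144) = 478*(12*7*(24 + 484 + 242) - 144) = 478*(12*7*750 - 144) = 478*(63000 - 144) = 478*62856 = 30045168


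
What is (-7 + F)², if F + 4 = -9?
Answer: 400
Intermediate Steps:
F = -13 (F = -4 - 9 = -13)
(-7 + F)² = (-7 - 13)² = (-20)² = 400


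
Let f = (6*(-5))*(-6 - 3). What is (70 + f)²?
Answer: 115600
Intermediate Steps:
f = 270 (f = -30*(-9) = 270)
(70 + f)² = (70 + 270)² = 340² = 115600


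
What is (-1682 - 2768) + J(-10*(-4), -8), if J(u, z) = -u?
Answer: -4490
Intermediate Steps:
(-1682 - 2768) + J(-10*(-4), -8) = (-1682 - 2768) - (-10)*(-4) = -4450 - 1*40 = -4450 - 40 = -4490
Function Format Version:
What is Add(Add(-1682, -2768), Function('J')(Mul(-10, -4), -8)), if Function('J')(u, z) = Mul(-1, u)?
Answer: -4490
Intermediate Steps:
Add(Add(-1682, -2768), Function('J')(Mul(-10, -4), -8)) = Add(Add(-1682, -2768), Mul(-1, Mul(-10, -4))) = Add(-4450, Mul(-1, 40)) = Add(-4450, -40) = -4490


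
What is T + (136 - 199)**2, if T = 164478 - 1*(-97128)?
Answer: 265575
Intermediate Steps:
T = 261606 (T = 164478 + 97128 = 261606)
T + (136 - 199)**2 = 261606 + (136 - 199)**2 = 261606 + (-63)**2 = 261606 + 3969 = 265575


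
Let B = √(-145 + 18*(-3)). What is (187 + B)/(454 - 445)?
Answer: 187/9 + I*√199/9 ≈ 20.778 + 1.5674*I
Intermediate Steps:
B = I*√199 (B = √(-145 - 54) = √(-199) = I*√199 ≈ 14.107*I)
(187 + B)/(454 - 445) = (187 + I*√199)/(454 - 445) = (187 + I*√199)/9 = (187 + I*√199)*(⅑) = 187/9 + I*√199/9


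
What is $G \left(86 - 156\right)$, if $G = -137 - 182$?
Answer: $22330$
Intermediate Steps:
$G = -319$ ($G = -137 - 182 = -319$)
$G \left(86 - 156\right) = - 319 \left(86 - 156\right) = \left(-319\right) \left(-70\right) = 22330$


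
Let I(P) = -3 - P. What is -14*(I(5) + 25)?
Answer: -238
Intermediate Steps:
-14*(I(5) + 25) = -14*((-3 - 1*5) + 25) = -14*((-3 - 5) + 25) = -14*(-8 + 25) = -14*17 = -238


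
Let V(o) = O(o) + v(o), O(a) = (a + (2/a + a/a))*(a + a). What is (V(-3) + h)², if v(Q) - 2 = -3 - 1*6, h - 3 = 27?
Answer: 1521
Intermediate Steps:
h = 30 (h = 3 + 27 = 30)
v(Q) = -7 (v(Q) = 2 + (-3 - 1*6) = 2 + (-3 - 6) = 2 - 9 = -7)
O(a) = 2*a*(1 + a + 2/a) (O(a) = (a + (2/a + 1))*(2*a) = (a + (1 + 2/a))*(2*a) = (1 + a + 2/a)*(2*a) = 2*a*(1 + a + 2/a))
V(o) = -3 + 2*o + 2*o² (V(o) = (4 + 2*o + 2*o²) - 7 = -3 + 2*o + 2*o²)
(V(-3) + h)² = ((-3 + 2*(-3) + 2*(-3)²) + 30)² = ((-3 - 6 + 2*9) + 30)² = ((-3 - 6 + 18) + 30)² = (9 + 30)² = 39² = 1521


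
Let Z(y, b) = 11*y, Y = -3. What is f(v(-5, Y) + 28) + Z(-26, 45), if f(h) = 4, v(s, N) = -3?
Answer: -282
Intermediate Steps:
f(v(-5, Y) + 28) + Z(-26, 45) = 4 + 11*(-26) = 4 - 286 = -282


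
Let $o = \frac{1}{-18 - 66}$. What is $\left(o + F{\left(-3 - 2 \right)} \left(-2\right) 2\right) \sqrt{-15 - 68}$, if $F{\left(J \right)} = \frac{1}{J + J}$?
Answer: $\frac{163 i \sqrt{83}}{420} \approx 3.5357 i$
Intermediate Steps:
$F{\left(J \right)} = \frac{1}{2 J}$
$o = - \frac{1}{84}$ ($o = \frac{1}{-84} = - \frac{1}{84} \approx -0.011905$)
$\left(o + F{\left(-3 - 2 \right)} \left(-2\right) 2\right) \sqrt{-15 - 68} = \left(- \frac{1}{84} + \frac{1}{2 \left(-3 - 2\right)} \left(-2\right) 2\right) \sqrt{-15 - 68} = \left(- \frac{1}{84} + \frac{1}{2 \left(-5\right)} \left(-2\right) 2\right) \sqrt{-83} = \left(- \frac{1}{84} + \frac{1}{2} \left(- \frac{1}{5}\right) \left(-2\right) 2\right) i \sqrt{83} = \left(- \frac{1}{84} + \left(- \frac{1}{10}\right) \left(-2\right) 2\right) i \sqrt{83} = \left(- \frac{1}{84} + \frac{1}{5} \cdot 2\right) i \sqrt{83} = \left(- \frac{1}{84} + \frac{2}{5}\right) i \sqrt{83} = \frac{163 i \sqrt{83}}{420}$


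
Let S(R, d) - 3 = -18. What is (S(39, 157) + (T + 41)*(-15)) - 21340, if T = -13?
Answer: -21775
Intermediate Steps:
S(R, d) = -15 (S(R, d) = 3 - 18 = -15)
(S(39, 157) + (T + 41)*(-15)) - 21340 = (-15 + (-13 + 41)*(-15)) - 21340 = (-15 + 28*(-15)) - 21340 = (-15 - 420) - 21340 = -435 - 21340 = -21775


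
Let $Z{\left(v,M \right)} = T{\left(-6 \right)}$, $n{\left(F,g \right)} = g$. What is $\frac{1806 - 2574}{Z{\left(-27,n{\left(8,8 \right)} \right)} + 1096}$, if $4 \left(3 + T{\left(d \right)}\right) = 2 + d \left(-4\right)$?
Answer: $- \frac{512}{733} \approx -0.6985$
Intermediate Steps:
$T{\left(d \right)} = - \frac{5}{2} - d$ ($T{\left(d \right)} = -3 + \frac{2 + d \left(-4\right)}{4} = -3 + \frac{2 - 4 d}{4} = -3 - \left(- \frac{1}{2} + d\right) = - \frac{5}{2} - d$)
$Z{\left(v,M \right)} = \frac{7}{2}$ ($Z{\left(v,M \right)} = - \frac{5}{2} - -6 = - \frac{5}{2} + 6 = \frac{7}{2}$)
$\frac{1806 - 2574}{Z{\left(-27,n{\left(8,8 \right)} \right)} + 1096} = \frac{1806 - 2574}{\frac{7}{2} + 1096} = - \frac{768}{\frac{2199}{2}} = \left(-768\right) \frac{2}{2199} = - \frac{512}{733}$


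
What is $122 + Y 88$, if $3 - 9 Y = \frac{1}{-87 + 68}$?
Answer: $\frac{25966}{171} \approx 151.85$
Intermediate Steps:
$Y = \frac{58}{171}$ ($Y = \frac{1}{3} - \frac{1}{9 \left(-87 + 68\right)} = \frac{1}{3} - \frac{1}{9 \left(-19\right)} = \frac{1}{3} - - \frac{1}{171} = \frac{1}{3} + \frac{1}{171} = \frac{58}{171} \approx 0.33918$)
$122 + Y 88 = 122 + \frac{58}{171} \cdot 88 = 122 + \frac{5104}{171} = \frac{25966}{171}$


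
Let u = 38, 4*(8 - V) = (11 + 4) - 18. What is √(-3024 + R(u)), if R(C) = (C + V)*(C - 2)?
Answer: 3*I*√149 ≈ 36.62*I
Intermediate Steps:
V = 35/4 (V = 8 - ((11 + 4) - 18)/4 = 8 - (15 - 18)/4 = 8 - ¼*(-3) = 8 + ¾ = 35/4 ≈ 8.7500)
R(C) = (-2 + C)*(35/4 + C) (R(C) = (C + 35/4)*(C - 2) = (35/4 + C)*(-2 + C) = (-2 + C)*(35/4 + C))
√(-3024 + R(u)) = √(-3024 + (-35/2 + 38² + (27/4)*38)) = √(-3024 + (-35/2 + 1444 + 513/2)) = √(-3024 + 1683) = √(-1341) = 3*I*√149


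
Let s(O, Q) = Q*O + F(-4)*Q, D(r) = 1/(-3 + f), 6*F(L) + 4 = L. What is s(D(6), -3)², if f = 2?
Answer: 49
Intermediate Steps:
F(L) = -⅔ + L/6
D(r) = -1 (D(r) = 1/(-3 + 2) = 1/(-1) = -1)
s(O, Q) = -4*Q/3 + O*Q (s(O, Q) = Q*O + (-⅔ + (⅙)*(-4))*Q = O*Q + (-⅔ - ⅔)*Q = O*Q - 4*Q/3 = -4*Q/3 + O*Q)
s(D(6), -3)² = ((⅓)*(-3)*(-4 + 3*(-1)))² = ((⅓)*(-3)*(-4 - 3))² = ((⅓)*(-3)*(-7))² = 7² = 49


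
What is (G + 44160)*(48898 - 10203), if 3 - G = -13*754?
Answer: 2088175675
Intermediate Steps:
G = 9805 (G = 3 - (-13)*754 = 3 - 1*(-9802) = 3 + 9802 = 9805)
(G + 44160)*(48898 - 10203) = (9805 + 44160)*(48898 - 10203) = 53965*38695 = 2088175675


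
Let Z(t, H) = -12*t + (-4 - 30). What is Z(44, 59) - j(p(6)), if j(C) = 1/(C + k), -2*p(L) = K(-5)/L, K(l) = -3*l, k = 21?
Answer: -44402/79 ≈ -562.05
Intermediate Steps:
p(L) = -15/(2*L) (p(L) = -(-3*(-5))/(2*L) = -15/(2*L))
Z(t, H) = -34 - 12*t (Z(t, H) = -12*t - 34 = -34 - 12*t)
j(C) = 1/(21 + C) (j(C) = 1/(C + 21) = 1/(21 + C))
Z(44, 59) - j(p(6)) = (-34 - 12*44) - 1/(21 - 15/2/6) = (-34 - 528) - 1/(21 - 15/2*⅙) = -562 - 1/(21 - 5/4) = -562 - 1/79/4 = -562 - 1*4/79 = -562 - 4/79 = -44402/79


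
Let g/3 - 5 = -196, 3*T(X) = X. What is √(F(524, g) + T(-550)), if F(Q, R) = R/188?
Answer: I*√14821779/282 ≈ 13.652*I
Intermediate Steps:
T(X) = X/3
g = -573 (g = 15 + 3*(-196) = 15 - 588 = -573)
F(Q, R) = R/188 (F(Q, R) = R*(1/188) = R/188)
√(F(524, g) + T(-550)) = √((1/188)*(-573) + (⅓)*(-550)) = √(-573/188 - 550/3) = √(-105119/564) = I*√14821779/282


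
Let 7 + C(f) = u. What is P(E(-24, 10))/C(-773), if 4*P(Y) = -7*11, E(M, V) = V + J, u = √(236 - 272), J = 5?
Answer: 539/340 + 231*I/170 ≈ 1.5853 + 1.3588*I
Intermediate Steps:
u = 6*I (u = √(-36) = 6*I ≈ 6.0*I)
C(f) = -7 + 6*I
E(M, V) = 5 + V (E(M, V) = V + 5 = 5 + V)
P(Y) = -77/4 (P(Y) = (-7*11)/4 = (¼)*(-77) = -77/4)
P(E(-24, 10))/C(-773) = -77*(-7 - 6*I)/85/4 = -77*(-7 - 6*I)/340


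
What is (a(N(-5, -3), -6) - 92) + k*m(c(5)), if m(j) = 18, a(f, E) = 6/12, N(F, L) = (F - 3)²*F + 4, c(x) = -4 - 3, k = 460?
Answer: 16377/2 ≈ 8188.5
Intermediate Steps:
c(x) = -7
N(F, L) = 4 + F*(-3 + F)² (N(F, L) = (-3 + F)²*F + 4 = F*(-3 + F)² + 4 = 4 + F*(-3 + F)²)
a(f, E) = ½ (a(f, E) = 6*(1/12) = ½)
(a(N(-5, -3), -6) - 92) + k*m(c(5)) = (½ - 92) + 460*18 = -183/2 + 8280 = 16377/2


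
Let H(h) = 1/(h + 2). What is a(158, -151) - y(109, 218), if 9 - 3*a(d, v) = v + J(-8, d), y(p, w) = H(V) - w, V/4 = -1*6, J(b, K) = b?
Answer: 6029/22 ≈ 274.05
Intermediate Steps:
V = -24 (V = 4*(-1*6) = 4*(-6) = -24)
H(h) = 1/(2 + h)
y(p, w) = -1/22 - w (y(p, w) = 1/(2 - 24) - w = 1/(-22) - w = -1/22 - w)
a(d, v) = 17/3 - v/3 (a(d, v) = 3 - (v - 8)/3 = 3 - (-8 + v)/3 = 3 + (8/3 - v/3) = 17/3 - v/3)
a(158, -151) - y(109, 218) = (17/3 - 1/3*(-151)) - (-1/22 - 1*218) = (17/3 + 151/3) - (-1/22 - 218) = 56 - 1*(-4797/22) = 56 + 4797/22 = 6029/22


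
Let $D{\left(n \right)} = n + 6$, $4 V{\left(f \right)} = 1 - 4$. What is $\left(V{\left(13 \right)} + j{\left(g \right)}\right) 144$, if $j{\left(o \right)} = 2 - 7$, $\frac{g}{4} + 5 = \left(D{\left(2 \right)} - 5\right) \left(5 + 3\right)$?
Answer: $-828$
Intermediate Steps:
$V{\left(f \right)} = - \frac{3}{4}$ ($V{\left(f \right)} = \frac{1 - 4}{4} = \frac{1}{4} \left(-3\right) = - \frac{3}{4}$)
$D{\left(n \right)} = 6 + n$
$g = 76$ ($g = -20 + 4 \left(\left(6 + 2\right) - 5\right) \left(5 + 3\right) = -20 + 4 \left(8 - 5\right) 8 = -20 + 4 \cdot 3 \cdot 8 = -20 + 4 \cdot 24 = -20 + 96 = 76$)
$j{\left(o \right)} = -5$ ($j{\left(o \right)} = 2 - 7 = -5$)
$\left(V{\left(13 \right)} + j{\left(g \right)}\right) 144 = \left(- \frac{3}{4} - 5\right) 144 = \left(- \frac{23}{4}\right) 144 = -828$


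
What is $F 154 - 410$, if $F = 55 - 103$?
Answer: $-7802$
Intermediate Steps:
$F = -48$
$F 154 - 410 = \left(-48\right) 154 - 410 = -7392 - 410 = -7802$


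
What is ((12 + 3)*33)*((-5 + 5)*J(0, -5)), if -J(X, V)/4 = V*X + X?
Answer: 0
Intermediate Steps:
J(X, V) = -4*X - 4*V*X (J(X, V) = -4*(V*X + X) = -4*(X + V*X) = -4*X - 4*V*X)
((12 + 3)*33)*((-5 + 5)*J(0, -5)) = ((12 + 3)*33)*((-5 + 5)*(-4*0*(1 - 5))) = (15*33)*(0*(-4*0*(-4))) = 495*(0*0) = 495*0 = 0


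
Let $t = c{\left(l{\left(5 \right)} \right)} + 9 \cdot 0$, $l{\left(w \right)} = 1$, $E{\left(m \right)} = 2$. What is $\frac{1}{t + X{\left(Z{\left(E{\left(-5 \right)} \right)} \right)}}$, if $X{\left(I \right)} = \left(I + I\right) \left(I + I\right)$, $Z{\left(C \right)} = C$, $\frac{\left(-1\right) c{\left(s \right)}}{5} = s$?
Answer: $\frac{1}{11} \approx 0.090909$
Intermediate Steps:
$c{\left(s \right)} = - 5 s$
$t = -5$ ($t = \left(-5\right) 1 + 9 \cdot 0 = -5 + 0 = -5$)
$X{\left(I \right)} = 4 I^{2}$ ($X{\left(I \right)} = 2 I 2 I = 4 I^{2}$)
$\frac{1}{t + X{\left(Z{\left(E{\left(-5 \right)} \right)} \right)}} = \frac{1}{-5 + 4 \cdot 2^{2}} = \frac{1}{-5 + 4 \cdot 4} = \frac{1}{-5 + 16} = \frac{1}{11}$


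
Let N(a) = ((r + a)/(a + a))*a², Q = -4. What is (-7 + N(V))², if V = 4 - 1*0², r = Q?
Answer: 49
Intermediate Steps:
r = -4
V = 4 (V = 4 - 1*0 = 4 + 0 = 4)
N(a) = a*(-4 + a)/2 (N(a) = ((-4 + a)/(a + a))*a² = ((-4 + a)/((2*a)))*a² = ((-4 + a)*(1/(2*a)))*a² = ((-4 + a)/(2*a))*a² = a*(-4 + a)/2)
(-7 + N(V))² = (-7 + (½)*4*(-4 + 4))² = (-7 + (½)*4*0)² = (-7 + 0)² = (-7)² = 49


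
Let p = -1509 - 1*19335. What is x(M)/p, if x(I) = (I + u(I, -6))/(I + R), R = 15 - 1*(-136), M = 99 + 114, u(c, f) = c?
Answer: -71/1264536 ≈ -5.6147e-5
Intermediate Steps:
M = 213
R = 151 (R = 15 + 136 = 151)
p = -20844 (p = -1509 - 19335 = -20844)
x(I) = 2*I/(151 + I) (x(I) = (I + I)/(I + 151) = (2*I)/(151 + I) = 2*I/(151 + I))
x(M)/p = (2*213/(151 + 213))/(-20844) = (2*213/364)*(-1/20844) = (2*213*(1/364))*(-1/20844) = (213/182)*(-1/20844) = -71/1264536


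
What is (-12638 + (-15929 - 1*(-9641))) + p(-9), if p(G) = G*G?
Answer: -18845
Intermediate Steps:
p(G) = G²
(-12638 + (-15929 - 1*(-9641))) + p(-9) = (-12638 + (-15929 - 1*(-9641))) + (-9)² = (-12638 + (-15929 + 9641)) + 81 = (-12638 - 6288) + 81 = -18926 + 81 = -18845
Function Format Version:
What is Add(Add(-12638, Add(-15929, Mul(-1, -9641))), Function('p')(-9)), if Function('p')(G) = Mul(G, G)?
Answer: -18845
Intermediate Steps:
Function('p')(G) = Pow(G, 2)
Add(Add(-12638, Add(-15929, Mul(-1, -9641))), Function('p')(-9)) = Add(Add(-12638, Add(-15929, Mul(-1, -9641))), Pow(-9, 2)) = Add(Add(-12638, Add(-15929, 9641)), 81) = Add(Add(-12638, -6288), 81) = Add(-18926, 81) = -18845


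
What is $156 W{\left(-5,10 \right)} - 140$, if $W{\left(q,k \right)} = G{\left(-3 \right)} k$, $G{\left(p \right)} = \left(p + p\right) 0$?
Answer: $-140$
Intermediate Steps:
$G{\left(p \right)} = 0$ ($G{\left(p \right)} = 2 p 0 = 0$)
$W{\left(q,k \right)} = 0$ ($W{\left(q,k \right)} = 0 k = 0$)
$156 W{\left(-5,10 \right)} - 140 = 156 \cdot 0 - 140 = 0 - 140 = -140$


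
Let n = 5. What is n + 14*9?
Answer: 131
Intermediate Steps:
n + 14*9 = 5 + 14*9 = 5 + 126 = 131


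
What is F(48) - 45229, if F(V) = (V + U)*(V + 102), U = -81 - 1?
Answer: -50329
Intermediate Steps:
U = -82
F(V) = (-82 + V)*(102 + V) (F(V) = (V - 82)*(V + 102) = (-82 + V)*(102 + V))
F(48) - 45229 = (-8364 + 48² + 20*48) - 45229 = (-8364 + 2304 + 960) - 45229 = -5100 - 45229 = -50329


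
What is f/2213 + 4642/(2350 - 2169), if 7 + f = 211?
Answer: 10309670/400553 ≈ 25.739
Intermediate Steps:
f = 204 (f = -7 + 211 = 204)
f/2213 + 4642/(2350 - 2169) = 204/2213 + 4642/(2350 - 2169) = 204*(1/2213) + 4642/181 = 204/2213 + 4642*(1/181) = 204/2213 + 4642/181 = 10309670/400553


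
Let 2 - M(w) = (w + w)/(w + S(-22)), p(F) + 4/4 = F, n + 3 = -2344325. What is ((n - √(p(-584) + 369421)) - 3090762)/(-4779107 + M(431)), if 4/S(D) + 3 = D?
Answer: 11708270878/10295152301 + 21542*√92209/51475761505 ≈ 1.1374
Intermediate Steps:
n = -2344328 (n = -3 - 2344325 = -2344328)
S(D) = 4/(-3 + D)
p(F) = -1 + F
M(w) = 2 - 2*w/(-4/25 + w) (M(w) = 2 - (w + w)/(w + 4/(-3 - 22)) = 2 - 2*w/(w + 4/(-25)) = 2 - 2*w/(w + 4*(-1/25)) = 2 - 2*w/(w - 4/25) = 2 - 2*w/(-4/25 + w))
((n - √(p(-584) + 369421)) - 3090762)/(-4779107 + M(431)) = ((-2344328 - √((-1 - 584) + 369421)) - 3090762)/(-4779107 - 8/(-4 + 25*431)) = ((-2344328 - √(-585 + 369421)) - 3090762)/(-4779107 - 8/(-4 + 10775)) = ((-2344328 - √368836) - 3090762)/(-4779107 - 8/10771) = ((-2344328 - 2*√92209) - 3090762)/(-4779107 - 8*1/10771) = ((-2344328 - 2*√92209) - 3090762)/(-4779107 - 8/10771) = (-5435090 - 2*√92209)/(-51475761505/10771) = (-5435090 - 2*√92209)*(-10771/51475761505) = 11708270878/10295152301 + 21542*√92209/51475761505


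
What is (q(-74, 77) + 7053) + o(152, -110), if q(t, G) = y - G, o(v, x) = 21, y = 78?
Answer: 7075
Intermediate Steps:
q(t, G) = 78 - G
(q(-74, 77) + 7053) + o(152, -110) = ((78 - 1*77) + 7053) + 21 = ((78 - 77) + 7053) + 21 = (1 + 7053) + 21 = 7054 + 21 = 7075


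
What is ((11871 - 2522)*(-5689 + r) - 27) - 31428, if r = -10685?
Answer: -153111981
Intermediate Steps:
((11871 - 2522)*(-5689 + r) - 27) - 31428 = ((11871 - 2522)*(-5689 - 10685) - 27) - 31428 = (9349*(-16374) - 27) - 31428 = (-153080526 - 27) - 31428 = -153080553 - 31428 = -153111981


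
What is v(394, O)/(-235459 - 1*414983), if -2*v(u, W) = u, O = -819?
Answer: 197/650442 ≈ 0.00030287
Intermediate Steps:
v(u, W) = -u/2
v(394, O)/(-235459 - 1*414983) = (-1/2*394)/(-235459 - 1*414983) = -197/(-235459 - 414983) = -197/(-650442) = -197*(-1/650442) = 197/650442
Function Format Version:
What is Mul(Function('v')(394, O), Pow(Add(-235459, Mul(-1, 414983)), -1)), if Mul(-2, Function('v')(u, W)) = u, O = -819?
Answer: Rational(197, 650442) ≈ 0.00030287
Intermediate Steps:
Function('v')(u, W) = Mul(Rational(-1, 2), u)
Mul(Function('v')(394, O), Pow(Add(-235459, Mul(-1, 414983)), -1)) = Mul(Mul(Rational(-1, 2), 394), Pow(Add(-235459, Mul(-1, 414983)), -1)) = Mul(-197, Pow(Add(-235459, -414983), -1)) = Mul(-197, Pow(-650442, -1)) = Mul(-197, Rational(-1, 650442)) = Rational(197, 650442)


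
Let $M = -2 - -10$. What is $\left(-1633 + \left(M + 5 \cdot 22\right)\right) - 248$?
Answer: $-1763$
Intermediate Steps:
$M = 8$ ($M = -2 + 10 = 8$)
$\left(-1633 + \left(M + 5 \cdot 22\right)\right) - 248 = \left(-1633 + \left(8 + 5 \cdot 22\right)\right) - 248 = \left(-1633 + \left(8 + 110\right)\right) - 248 = \left(-1633 + 118\right) - 248 = -1515 - 248 = -1763$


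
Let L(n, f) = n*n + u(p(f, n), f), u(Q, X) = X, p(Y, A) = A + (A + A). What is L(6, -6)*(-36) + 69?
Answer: -1011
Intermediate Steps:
p(Y, A) = 3*A (p(Y, A) = A + 2*A = 3*A)
L(n, f) = f + n² (L(n, f) = n*n + f = n² + f = f + n²)
L(6, -6)*(-36) + 69 = (-6 + 6²)*(-36) + 69 = (-6 + 36)*(-36) + 69 = 30*(-36) + 69 = -1080 + 69 = -1011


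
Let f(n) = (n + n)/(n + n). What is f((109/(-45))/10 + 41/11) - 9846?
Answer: -9845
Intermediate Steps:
f(n) = 1 (f(n) = (2*n)/((2*n)) = (2*n)*(1/(2*n)) = 1)
f((109/(-45))/10 + 41/11) - 9846 = 1 - 9846 = -9845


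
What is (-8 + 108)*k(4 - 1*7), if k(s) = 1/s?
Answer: -100/3 ≈ -33.333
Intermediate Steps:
(-8 + 108)*k(4 - 1*7) = (-8 + 108)/(4 - 1*7) = 100/(4 - 7) = 100/(-3) = 100*(-1/3) = -100/3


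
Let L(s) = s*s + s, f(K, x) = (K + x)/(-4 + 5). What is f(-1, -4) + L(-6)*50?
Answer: 1495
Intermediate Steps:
f(K, x) = K + x (f(K, x) = (K + x)/1 = (K + x)*1 = K + x)
L(s) = s + s**2 (L(s) = s**2 + s = s + s**2)
f(-1, -4) + L(-6)*50 = (-1 - 4) - 6*(1 - 6)*50 = -5 - 6*(-5)*50 = -5 + 30*50 = -5 + 1500 = 1495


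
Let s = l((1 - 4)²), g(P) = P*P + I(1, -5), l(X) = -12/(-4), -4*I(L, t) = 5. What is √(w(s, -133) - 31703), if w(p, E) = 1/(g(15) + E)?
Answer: I*√34524555/33 ≈ 178.05*I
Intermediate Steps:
I(L, t) = -5/4 (I(L, t) = -¼*5 = -5/4)
l(X) = 3 (l(X) = -12*(-¼) = 3)
g(P) = -5/4 + P² (g(P) = P*P - 5/4 = P² - 5/4 = -5/4 + P²)
s = 3
w(p, E) = 1/(895/4 + E) (w(p, E) = 1/((-5/4 + 15²) + E) = 1/((-5/4 + 225) + E) = 1/(895/4 + E))
√(w(s, -133) - 31703) = √(4/(895 + 4*(-133)) - 31703) = √(4/(895 - 532) - 31703) = √(4/363 - 31703) = √(-11508185/363) = I*√34524555/33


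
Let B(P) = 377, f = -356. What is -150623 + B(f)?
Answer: -150246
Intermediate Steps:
-150623 + B(f) = -150623 + 377 = -150246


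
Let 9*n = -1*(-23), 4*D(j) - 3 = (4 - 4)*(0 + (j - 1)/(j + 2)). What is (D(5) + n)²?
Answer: 14161/1296 ≈ 10.927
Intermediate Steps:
D(j) = ¾ (D(j) = ¾ + ((4 - 4)*(0 + (j - 1)/(j + 2)))/4 = ¾ + (0*(0 + (-1 + j)/(2 + j)))/4 = ¾ + (0*((-1 + j)/(2 + j)))/4 = ¾ + (¼)*0 = ¾ + 0 = ¾)
n = 23/9 (n = (-1*(-23))/9 = (⅑)*23 = 23/9 ≈ 2.5556)
(D(5) + n)² = (¾ + 23/9)² = (119/36)² = 14161/1296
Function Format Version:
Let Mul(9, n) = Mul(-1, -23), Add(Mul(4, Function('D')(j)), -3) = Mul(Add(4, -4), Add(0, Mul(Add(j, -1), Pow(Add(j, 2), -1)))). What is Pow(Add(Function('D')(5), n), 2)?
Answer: Rational(14161, 1296) ≈ 10.927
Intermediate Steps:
Function('D')(j) = Rational(3, 4) (Function('D')(j) = Add(Rational(3, 4), Mul(Rational(1, 4), Mul(Add(4, -4), Add(0, Mul(Add(j, -1), Pow(Add(j, 2), -1)))))) = Add(Rational(3, 4), Mul(Rational(1, 4), Mul(0, Add(0, Mul(Add(-1, j), Pow(Add(2, j), -1)))))) = Add(Rational(3, 4), Mul(Rational(1, 4), Mul(0, Add(0, Mul(Pow(Add(2, j), -1), Add(-1, j)))))) = Add(Rational(3, 4), Mul(Rational(1, 4), Mul(0, Mul(Pow(Add(2, j), -1), Add(-1, j))))) = Add(Rational(3, 4), Mul(Rational(1, 4), 0)) = Add(Rational(3, 4), 0) = Rational(3, 4))
n = Rational(23, 9) (n = Mul(Rational(1, 9), Mul(-1, -23)) = Mul(Rational(1, 9), 23) = Rational(23, 9) ≈ 2.5556)
Pow(Add(Function('D')(5), n), 2) = Pow(Add(Rational(3, 4), Rational(23, 9)), 2) = Pow(Rational(119, 36), 2) = Rational(14161, 1296)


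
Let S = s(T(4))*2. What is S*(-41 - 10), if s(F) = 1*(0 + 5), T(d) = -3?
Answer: -510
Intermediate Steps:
s(F) = 5 (s(F) = 1*5 = 5)
S = 10 (S = 5*2 = 10)
S*(-41 - 10) = 10*(-41 - 10) = 10*(-51) = -510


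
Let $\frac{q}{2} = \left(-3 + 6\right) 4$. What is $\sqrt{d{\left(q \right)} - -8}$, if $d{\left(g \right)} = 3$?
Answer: $\sqrt{11} \approx 3.3166$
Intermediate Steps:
$q = 24$ ($q = 2 \left(-3 + 6\right) 4 = 2 \cdot 3 \cdot 4 = 2 \cdot 12 = 24$)
$\sqrt{d{\left(q \right)} - -8} = \sqrt{3 - -8} = \sqrt{3 + \left(-97 + 105\right)} = \sqrt{3 + 8} = \sqrt{11}$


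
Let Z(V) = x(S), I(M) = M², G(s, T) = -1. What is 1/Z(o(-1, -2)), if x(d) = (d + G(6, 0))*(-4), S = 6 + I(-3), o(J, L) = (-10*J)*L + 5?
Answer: -1/56 ≈ -0.017857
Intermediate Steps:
o(J, L) = 5 - 10*J*L (o(J, L) = -10*J*L + 5 = 5 - 10*J*L)
S = 15 (S = 6 + (-3)² = 6 + 9 = 15)
x(d) = 4 - 4*d (x(d) = (d - 1)*(-4) = (-1 + d)*(-4) = 4 - 4*d)
Z(V) = -56 (Z(V) = 4 - 4*15 = 4 - 60 = -56)
1/Z(o(-1, -2)) = 1/(-56) = -1/56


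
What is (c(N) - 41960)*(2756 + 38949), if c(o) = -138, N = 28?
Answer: -1755697090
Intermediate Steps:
(c(N) - 41960)*(2756 + 38949) = (-138 - 41960)*(2756 + 38949) = -42098*41705 = -1755697090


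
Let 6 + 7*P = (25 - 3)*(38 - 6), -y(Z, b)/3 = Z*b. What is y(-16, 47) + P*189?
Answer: 21102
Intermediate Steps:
y(Z, b) = -3*Z*b
P = 698/7 (P = -6/7 + ((25 - 3)*(38 - 6))/7 = -6/7 + (22*32)/7 = -6/7 + (⅐)*704 = -6/7 + 704/7 = 698/7 ≈ 99.714)
y(-16, 47) + P*189 = -3*(-16)*47 + (698/7)*189 = 2256 + 18846 = 21102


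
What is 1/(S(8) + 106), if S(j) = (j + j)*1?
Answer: 1/122 ≈ 0.0081967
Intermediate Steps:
S(j) = 2*j (S(j) = (2*j)*1 = 2*j)
1/(S(8) + 106) = 1/(2*8 + 106) = 1/(16 + 106) = 1/122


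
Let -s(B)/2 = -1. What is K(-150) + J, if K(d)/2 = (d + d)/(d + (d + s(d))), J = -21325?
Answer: -3177125/149 ≈ -21323.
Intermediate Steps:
s(B) = 2 (s(B) = -2*(-1) = 2)
K(d) = 4*d/(2 + 2*d) (K(d) = 2*((d + d)/(d + (d + 2))) = 2*((2*d)/(d + (2 + d))) = 2*((2*d)/(2 + 2*d)) = 2*(2*d/(2 + 2*d)) = 4*d/(2 + 2*d))
K(-150) + J = 2*(-150)/(1 - 150) - 21325 = 2*(-150)/(-149) - 21325 = 2*(-150)*(-1/149) - 21325 = 300/149 - 21325 = -3177125/149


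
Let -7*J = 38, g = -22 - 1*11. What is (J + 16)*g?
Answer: -2442/7 ≈ -348.86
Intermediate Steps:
g = -33 (g = -22 - 11 = -33)
J = -38/7 (J = -⅐*38 = -38/7 ≈ -5.4286)
(J + 16)*g = (-38/7 + 16)*(-33) = (74/7)*(-33) = -2442/7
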